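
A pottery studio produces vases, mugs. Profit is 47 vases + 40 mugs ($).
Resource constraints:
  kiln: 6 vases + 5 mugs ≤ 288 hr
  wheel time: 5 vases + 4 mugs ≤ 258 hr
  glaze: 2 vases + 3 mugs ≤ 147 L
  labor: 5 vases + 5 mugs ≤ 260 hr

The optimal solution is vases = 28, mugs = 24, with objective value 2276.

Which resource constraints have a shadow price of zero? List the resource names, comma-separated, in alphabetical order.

glaze, wheel time

kiln: 288/288 (binding)
wheel time: 236/258 (slack 22)
glaze: 128/147 (slack 19)
labor: 260/260 (binding)
By complementary slackness, a constraint with positive slack has shadow price 0 → glaze, wheel time.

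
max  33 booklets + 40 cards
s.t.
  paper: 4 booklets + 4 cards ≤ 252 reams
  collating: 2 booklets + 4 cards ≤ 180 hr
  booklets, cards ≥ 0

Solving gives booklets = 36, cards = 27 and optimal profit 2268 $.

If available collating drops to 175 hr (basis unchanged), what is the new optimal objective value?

Both paper and collating are binding at x*.
The binding rows give the dual system: 4·y_paper + 2·y_collating = 33 and 4·y_paper + 4·y_collating = 40.
Solving: y_paper = 6.5, y_collating = 3.5.
Δz = y_collating·Δb = 3.5 × (-5) = -17.5, so new z* = 2268 − 17.5 = 2250.5.

2250.5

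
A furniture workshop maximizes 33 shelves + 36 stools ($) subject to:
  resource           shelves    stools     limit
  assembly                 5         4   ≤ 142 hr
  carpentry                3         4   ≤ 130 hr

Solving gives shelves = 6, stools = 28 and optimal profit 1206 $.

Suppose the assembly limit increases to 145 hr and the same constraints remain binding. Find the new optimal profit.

1215

At the optimum: assembly uses 142 of 142 (binding); carpentry uses 130 of 130 (binding).
From A_Bᵀ y = c: 5·y_assembly + 3·y_carpentry = 33; 4·y_assembly + 4·y_carpentry = 36.
→ y_assembly = 3 and y_carpentry = 6.
Δz = y_assembly·Δb = 3 × (3) = 9, so new z* = 1206 + 9 = 1215.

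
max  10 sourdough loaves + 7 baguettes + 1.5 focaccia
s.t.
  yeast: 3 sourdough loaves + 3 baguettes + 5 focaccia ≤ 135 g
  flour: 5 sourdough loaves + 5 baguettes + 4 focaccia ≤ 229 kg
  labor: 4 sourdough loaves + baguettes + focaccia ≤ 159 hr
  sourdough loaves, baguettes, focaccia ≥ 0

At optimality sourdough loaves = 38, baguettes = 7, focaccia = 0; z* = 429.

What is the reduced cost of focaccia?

-9.5

Binding: yeast and labor. Non-binding: flour (4 unused).
Since flour is not tight, its dual is 0.
Dual feasibility on the basic columns requires 3·y_yeast + 4·y_labor = 10, 3·y_yeast + 1·y_labor = 7.
This yields shadow prices y_yeast = 2, y_labor = 1.
Reduced cost of focaccia: c₃ − yᵀa₃ = 1.5 − (2·5 + 1·1) = 1.5 − 11 = -9.5.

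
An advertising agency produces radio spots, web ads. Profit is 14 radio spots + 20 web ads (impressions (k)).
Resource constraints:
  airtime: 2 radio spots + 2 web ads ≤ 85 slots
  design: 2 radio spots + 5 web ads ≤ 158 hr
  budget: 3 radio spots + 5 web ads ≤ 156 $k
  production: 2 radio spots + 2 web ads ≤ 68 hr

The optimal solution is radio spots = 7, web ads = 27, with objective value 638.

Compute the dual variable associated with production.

Binding: budget and production. Non-binding: airtime (17 unused), design (9 unused).
Since airtime, design are not tight, their duals are 0.
Dual feasibility on the basic columns requires 3·y_budget + 2·y_production = 14, 5·y_budget + 2·y_production = 20.
This yields shadow prices y_budget = 3, y_production = 2.5.
Shadow price of production = 2.5.

2.5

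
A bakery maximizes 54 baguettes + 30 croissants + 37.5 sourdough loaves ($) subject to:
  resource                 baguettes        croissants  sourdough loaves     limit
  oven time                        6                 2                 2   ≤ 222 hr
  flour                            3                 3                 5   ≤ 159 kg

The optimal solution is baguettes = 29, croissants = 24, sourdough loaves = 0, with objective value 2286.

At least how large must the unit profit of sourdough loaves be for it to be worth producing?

Both oven time and flour are binding at x*.
The binding rows give the dual system: 6·y_oven time + 3·y_flour = 54 and 2·y_oven time + 3·y_flour = 30.
→ y_oven time = 6 and y_flour = 6.
sourdough loaves enters the basis when its profit ≥ yᵀa₃ = 6·2 + 6·5 = 42.

42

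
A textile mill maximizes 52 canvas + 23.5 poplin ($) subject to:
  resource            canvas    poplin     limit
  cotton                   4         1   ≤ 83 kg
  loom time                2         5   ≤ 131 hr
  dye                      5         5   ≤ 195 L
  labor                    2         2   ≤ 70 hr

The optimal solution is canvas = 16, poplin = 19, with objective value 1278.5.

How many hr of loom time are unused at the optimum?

loom time used = 2·16 + 5·19 = 127; slack = 131 − 127 = 4.

4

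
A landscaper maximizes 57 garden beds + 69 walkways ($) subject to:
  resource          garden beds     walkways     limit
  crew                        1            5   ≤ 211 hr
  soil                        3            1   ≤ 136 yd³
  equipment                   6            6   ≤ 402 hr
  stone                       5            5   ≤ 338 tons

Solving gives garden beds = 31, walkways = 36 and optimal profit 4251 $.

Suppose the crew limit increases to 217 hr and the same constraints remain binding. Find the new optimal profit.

4269

At the optimum: crew uses 211 of 211 (binding); soil uses 129 of 136 (slack = 7); equipment uses 402 of 402 (binding); stone uses 335 of 338 (slack = 3).
Slack constraints have shadow price 0 (complementary slackness).
From A_Bᵀ y = c: 1·y_crew + 6·y_equipment = 57; 5·y_crew + 6·y_equipment = 69.
→ y_crew = 3 and y_equipment = 9.
Δz = y_crew·Δb = 3 × (6) = 18, so new z* = 4251 + 18 = 4269.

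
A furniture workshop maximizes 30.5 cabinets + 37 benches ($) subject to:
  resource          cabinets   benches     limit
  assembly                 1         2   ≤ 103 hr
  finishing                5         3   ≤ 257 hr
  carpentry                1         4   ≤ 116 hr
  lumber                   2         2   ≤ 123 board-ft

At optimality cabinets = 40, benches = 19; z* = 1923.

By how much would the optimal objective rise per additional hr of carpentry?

Check each constraint at x*: assembly 78/103 (slack 25); finishing 257/257 (tight); carpentry 116/116 (tight); lumber 118/123 (slack 5).
By complementary slackness, y = 0 for the non-binding constraints.
From A_Bᵀ y = c: 5·y_finishing + 1·y_carpentry = 30.5; 3·y_finishing + 4·y_carpentry = 37.
This yields shadow prices y_finishing = 5, y_carpentry = 5.5.
Shadow price of carpentry = 5.5.

5.5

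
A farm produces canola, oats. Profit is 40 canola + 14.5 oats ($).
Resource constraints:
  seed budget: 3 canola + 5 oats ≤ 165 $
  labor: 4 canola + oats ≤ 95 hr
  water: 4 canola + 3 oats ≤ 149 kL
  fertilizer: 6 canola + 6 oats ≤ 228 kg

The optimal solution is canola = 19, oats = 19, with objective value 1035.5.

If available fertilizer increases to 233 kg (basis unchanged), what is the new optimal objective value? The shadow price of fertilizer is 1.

Δb = 5, so new z* = 1035.5 + (1)·(5) = 1035.5 + 5 = 1040.5.

1040.5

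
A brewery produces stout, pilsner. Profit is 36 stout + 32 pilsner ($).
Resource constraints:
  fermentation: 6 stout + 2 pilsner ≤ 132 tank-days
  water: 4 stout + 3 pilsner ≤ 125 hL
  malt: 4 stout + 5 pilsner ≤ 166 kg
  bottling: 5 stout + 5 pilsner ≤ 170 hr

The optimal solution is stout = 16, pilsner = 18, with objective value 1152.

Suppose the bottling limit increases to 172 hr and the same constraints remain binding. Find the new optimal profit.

Check each constraint at x*: fermentation 132/132 (tight); water 118/125 (slack 7); malt 154/166 (slack 12); bottling 170/170 (tight).
Slack constraints have shadow price 0 (complementary slackness).
From A_Bᵀ y = c: 6·y_fermentation + 5·y_bottling = 36; 2·y_fermentation + 5·y_bottling = 32.
Solving: y_fermentation = 1, y_bottling = 6.
Δz = y_bottling·Δb = 6 × (2) = 12, so new z* = 1152 + 12 = 1164.

1164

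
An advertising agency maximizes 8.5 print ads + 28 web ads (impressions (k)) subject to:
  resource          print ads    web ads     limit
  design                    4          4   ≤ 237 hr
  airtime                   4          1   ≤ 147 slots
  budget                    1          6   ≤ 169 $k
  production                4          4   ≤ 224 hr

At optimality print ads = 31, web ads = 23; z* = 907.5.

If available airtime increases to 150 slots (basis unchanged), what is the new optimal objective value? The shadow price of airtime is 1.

Δb = 3, so new z* = 907.5 + (1)·(3) = 907.5 + 3 = 910.5.

910.5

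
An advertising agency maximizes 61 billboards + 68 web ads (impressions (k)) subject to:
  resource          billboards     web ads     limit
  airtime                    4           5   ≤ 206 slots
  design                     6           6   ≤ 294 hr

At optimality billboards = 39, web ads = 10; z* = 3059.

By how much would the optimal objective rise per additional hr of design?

5.5

Both airtime and design are binding at x*.
From A_Bᵀ y = c: 4·y_airtime + 6·y_design = 61; 5·y_airtime + 6·y_design = 68.
→ y_airtime = 7 and y_design = 5.5.
Shadow price of design = 5.5.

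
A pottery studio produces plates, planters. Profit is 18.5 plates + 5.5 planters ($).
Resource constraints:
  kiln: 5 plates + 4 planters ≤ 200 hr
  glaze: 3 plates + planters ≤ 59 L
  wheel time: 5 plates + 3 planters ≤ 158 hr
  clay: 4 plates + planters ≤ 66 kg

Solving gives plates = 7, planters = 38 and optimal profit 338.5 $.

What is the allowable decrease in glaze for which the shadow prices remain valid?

Binding constraints: glaze, clay. The basis is B = [[3,1],[4,1]] with det -1.
Per unit decrease in glaze, x* moves by d = (1, -4).
The basis stays optimal until planters reaches 0; allowable decrease = 9.5 L.

9.5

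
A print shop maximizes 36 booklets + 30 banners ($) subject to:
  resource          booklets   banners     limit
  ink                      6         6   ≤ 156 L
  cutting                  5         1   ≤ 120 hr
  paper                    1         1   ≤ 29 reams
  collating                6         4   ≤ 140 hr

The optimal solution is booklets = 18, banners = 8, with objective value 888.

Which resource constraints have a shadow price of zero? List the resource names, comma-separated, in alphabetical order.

cutting, paper

ink: 156/156 (binding)
cutting: 98/120 (slack 22)
paper: 26/29 (slack 3)
collating: 140/140 (binding)
By complementary slackness, a constraint with positive slack has shadow price 0 → cutting, paper.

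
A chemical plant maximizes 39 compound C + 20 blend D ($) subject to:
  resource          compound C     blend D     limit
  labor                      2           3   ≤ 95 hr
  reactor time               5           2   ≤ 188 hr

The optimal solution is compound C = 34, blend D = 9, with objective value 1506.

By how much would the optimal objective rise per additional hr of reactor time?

At the optimum: labor uses 95 of 95 (binding); reactor time uses 188 of 188 (binding).
From A_Bᵀ y = c: 2·y_labor + 5·y_reactor time = 39; 3·y_labor + 2·y_reactor time = 20.
This yields shadow prices y_labor = 2, y_reactor time = 7.
Shadow price of reactor time = 7.

7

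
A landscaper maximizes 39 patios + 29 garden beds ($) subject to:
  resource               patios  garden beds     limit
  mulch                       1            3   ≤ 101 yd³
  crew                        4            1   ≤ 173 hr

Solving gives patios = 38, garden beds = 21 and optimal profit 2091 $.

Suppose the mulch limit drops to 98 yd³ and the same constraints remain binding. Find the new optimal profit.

Check each constraint at x*: mulch 101/101 (tight); crew 173/173 (tight).
From A_Bᵀ y = c: 1·y_mulch + 4·y_crew = 39; 3·y_mulch + 1·y_crew = 29.
This yields shadow prices y_mulch = 7, y_crew = 8.
Δz = y_mulch·Δb = 7 × (-3) = -21, so new z* = 2091 − 21 = 2070.

2070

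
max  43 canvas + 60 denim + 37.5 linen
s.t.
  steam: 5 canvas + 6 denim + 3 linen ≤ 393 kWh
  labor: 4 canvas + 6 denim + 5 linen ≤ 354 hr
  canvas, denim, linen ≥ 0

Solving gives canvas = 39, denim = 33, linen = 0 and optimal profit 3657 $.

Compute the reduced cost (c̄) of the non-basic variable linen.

-6.5

At the optimum: steam uses 393 of 393 (binding); labor uses 354 of 354 (binding).
The binding rows give the dual system: 5·y_steam + 4·y_labor = 43 and 6·y_steam + 6·y_labor = 60.
Solving: y_steam = 3, y_labor = 7.
Reduced cost of linen: c₃ − yᵀa₃ = 37.5 − (3·3 + 7·5) = 37.5 − 44 = -6.5.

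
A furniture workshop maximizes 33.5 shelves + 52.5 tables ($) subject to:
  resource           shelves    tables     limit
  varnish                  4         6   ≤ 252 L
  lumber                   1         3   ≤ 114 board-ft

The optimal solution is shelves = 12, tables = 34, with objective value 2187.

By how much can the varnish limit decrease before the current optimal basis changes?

24

Binding constraints: varnish, lumber. The basis is B = [[4,6],[1,3]] with det 6.
Per unit decrease in varnish, x* moves by d = (-0.5, 0.1667).
The basis stays optimal until shelves reaches 0; allowable decrease = 24 L.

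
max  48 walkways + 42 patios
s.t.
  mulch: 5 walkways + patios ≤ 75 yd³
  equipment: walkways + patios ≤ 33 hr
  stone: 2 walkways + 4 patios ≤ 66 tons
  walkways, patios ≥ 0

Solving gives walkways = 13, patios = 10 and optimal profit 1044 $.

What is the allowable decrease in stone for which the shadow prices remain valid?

36

Binding constraints: mulch, stone. The basis is B = [[5,1],[2,4]] with det 18.
Per unit decrease in stone, x* moves by d = (0.0556, -0.2778).
The basis stays optimal until patios reaches 0; allowable decrease = 36 tons.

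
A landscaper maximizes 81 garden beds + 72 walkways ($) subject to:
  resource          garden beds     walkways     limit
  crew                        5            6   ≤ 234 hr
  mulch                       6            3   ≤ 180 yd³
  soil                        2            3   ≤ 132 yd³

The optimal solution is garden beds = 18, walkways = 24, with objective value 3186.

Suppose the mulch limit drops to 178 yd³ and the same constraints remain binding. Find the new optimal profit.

3174

At the optimum: crew uses 234 of 234 (binding); mulch uses 180 of 180 (binding); soil uses 108 of 132 (slack = 24).
By complementary slackness, y = 0 for the non-binding constraint.
The binding rows give the dual system: 5·y_crew + 6·y_mulch = 81 and 6·y_crew + 3·y_mulch = 72.
This yields shadow prices y_crew = 9, y_mulch = 6.
Δz = y_mulch·Δb = 6 × (-2) = -12, so new z* = 3186 − 12 = 3174.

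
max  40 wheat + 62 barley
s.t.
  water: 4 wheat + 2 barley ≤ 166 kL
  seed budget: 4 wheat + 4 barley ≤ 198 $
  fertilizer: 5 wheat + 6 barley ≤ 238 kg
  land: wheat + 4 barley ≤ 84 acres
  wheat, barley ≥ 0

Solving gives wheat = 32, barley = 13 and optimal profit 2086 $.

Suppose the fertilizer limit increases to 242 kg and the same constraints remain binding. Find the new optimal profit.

2114

Binding: fertilizer and land. Non-binding: water (12 unused), seed budget (18 unused).
Since water, seed budget are not tight, their duals are 0.
From A_Bᵀ y = c: 5·y_fertilizer + 1·y_land = 40; 6·y_fertilizer + 4·y_land = 62.
→ y_fertilizer = 7 and y_land = 5.
Δz = y_fertilizer·Δb = 7 × (4) = 28, so new z* = 2086 + 28 = 2114.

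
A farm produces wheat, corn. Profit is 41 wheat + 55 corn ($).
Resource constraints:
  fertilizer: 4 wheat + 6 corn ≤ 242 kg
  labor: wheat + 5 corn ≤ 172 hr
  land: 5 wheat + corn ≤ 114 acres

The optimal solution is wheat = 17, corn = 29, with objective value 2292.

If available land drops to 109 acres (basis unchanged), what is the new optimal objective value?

2287

At the optimum: fertilizer uses 242 of 242 (binding); labor uses 162 of 172 (slack = 10); land uses 114 of 114 (binding).
Since labor is not tight, its dual is 0.
Dual feasibility on the basic columns requires 4·y_fertilizer + 5·y_land = 41, 6·y_fertilizer + 1·y_land = 55.
Solving: y_fertilizer = 9, y_land = 1.
Δz = y_land·Δb = 1 × (-5) = -5, so new z* = 2292 − 5 = 2287.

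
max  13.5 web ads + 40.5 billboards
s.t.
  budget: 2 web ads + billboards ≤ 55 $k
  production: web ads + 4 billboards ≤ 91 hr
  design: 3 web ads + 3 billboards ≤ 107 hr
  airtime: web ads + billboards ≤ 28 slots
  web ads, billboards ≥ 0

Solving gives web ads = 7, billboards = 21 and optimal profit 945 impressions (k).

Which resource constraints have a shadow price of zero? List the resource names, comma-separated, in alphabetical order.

budget: 35/55 (slack 20)
production: 91/91 (binding)
design: 84/107 (slack 23)
airtime: 28/28 (binding)
By complementary slackness, a constraint with positive slack has shadow price 0 → budget, design.

budget, design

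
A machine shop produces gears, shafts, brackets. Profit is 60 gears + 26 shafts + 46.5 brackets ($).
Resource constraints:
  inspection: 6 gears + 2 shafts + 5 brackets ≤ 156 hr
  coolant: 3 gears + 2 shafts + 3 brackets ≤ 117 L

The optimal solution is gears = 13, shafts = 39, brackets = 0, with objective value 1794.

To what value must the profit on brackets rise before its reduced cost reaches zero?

At the optimum: inspection uses 156 of 156 (binding); coolant uses 117 of 117 (binding).
Dual feasibility on the basic columns requires 6·y_inspection + 3·y_coolant = 60, 2·y_inspection + 2·y_coolant = 26.
This yields shadow prices y_inspection = 7, y_coolant = 6.
brackets enters the basis when its profit ≥ yᵀa₃ = 7·5 + 6·3 = 53.

53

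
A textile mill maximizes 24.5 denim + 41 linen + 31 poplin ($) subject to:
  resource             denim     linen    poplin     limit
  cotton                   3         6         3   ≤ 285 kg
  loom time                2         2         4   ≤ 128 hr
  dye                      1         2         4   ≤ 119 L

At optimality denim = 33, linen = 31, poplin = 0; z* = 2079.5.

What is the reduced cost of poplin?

At the optimum: cotton uses 285 of 285 (binding); loom time uses 128 of 128 (binding); dye uses 95 of 119 (slack = 24).
Since dye is not tight, its dual is 0.
From A_Bᵀ y = c: 3·y_cotton + 2·y_loom time = 24.5; 6·y_cotton + 2·y_loom time = 41.
→ y_cotton = 5.5 and y_loom time = 4.
Reduced cost of poplin: c₃ − yᵀa₃ = 31 − (5.5·3 + 4·4) = 31 − 32.5 = -1.5.

-1.5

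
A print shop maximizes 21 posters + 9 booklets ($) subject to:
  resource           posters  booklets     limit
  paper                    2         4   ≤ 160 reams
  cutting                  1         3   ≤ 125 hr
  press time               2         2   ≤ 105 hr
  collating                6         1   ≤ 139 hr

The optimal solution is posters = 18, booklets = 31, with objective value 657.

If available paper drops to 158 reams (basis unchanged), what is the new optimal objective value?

654

At the optimum: paper uses 160 of 160 (binding); cutting uses 111 of 125 (slack = 14); press time uses 98 of 105 (slack = 7); collating uses 139 of 139 (binding).
By complementary slackness, y = 0 for the non-binding constraints.
From A_Bᵀ y = c: 2·y_paper + 6·y_collating = 21; 4·y_paper + 1·y_collating = 9.
This yields shadow prices y_paper = 1.5, y_collating = 3.
Δz = y_paper·Δb = 1.5 × (-2) = -3, so new z* = 657 − 3 = 654.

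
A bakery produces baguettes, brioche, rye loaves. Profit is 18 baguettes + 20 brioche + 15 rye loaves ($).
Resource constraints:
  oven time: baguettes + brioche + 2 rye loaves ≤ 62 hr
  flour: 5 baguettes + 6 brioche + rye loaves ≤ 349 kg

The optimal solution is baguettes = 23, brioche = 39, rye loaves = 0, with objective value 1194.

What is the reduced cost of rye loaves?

Check each constraint at x*: oven time 62/62 (tight); flour 349/349 (tight).
Dual feasibility on the basic columns requires 1·y_oven time + 5·y_flour = 18, 1·y_oven time + 6·y_flour = 20.
This yields shadow prices y_oven time = 8, y_flour = 2.
Reduced cost of rye loaves: c₃ − yᵀa₃ = 15 − (8·2 + 2·1) = 15 − 18 = -3.

-3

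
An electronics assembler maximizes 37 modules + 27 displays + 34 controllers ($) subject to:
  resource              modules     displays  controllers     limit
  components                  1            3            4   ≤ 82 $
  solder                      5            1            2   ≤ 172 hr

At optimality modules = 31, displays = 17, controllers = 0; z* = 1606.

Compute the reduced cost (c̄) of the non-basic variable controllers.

-6

Both components and solder are binding at x*.
The binding rows give the dual system: 1·y_components + 5·y_solder = 37 and 3·y_components + 1·y_solder = 27.
Solving: y_components = 7, y_solder = 6.
Reduced cost of controllers: c₃ − yᵀa₃ = 34 − (7·4 + 6·2) = 34 − 40 = -6.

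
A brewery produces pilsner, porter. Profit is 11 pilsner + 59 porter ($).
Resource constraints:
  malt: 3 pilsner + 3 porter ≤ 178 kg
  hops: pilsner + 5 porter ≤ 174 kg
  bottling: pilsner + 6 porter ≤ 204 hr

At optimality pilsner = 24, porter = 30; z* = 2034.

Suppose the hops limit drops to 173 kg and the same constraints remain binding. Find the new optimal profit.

At the optimum: malt uses 162 of 178 (slack = 16); hops uses 174 of 174 (binding); bottling uses 204 of 204 (binding).
Since malt is not tight, its dual is 0.
From A_Bᵀ y = c: 1·y_hops + 1·y_bottling = 11; 5·y_hops + 6·y_bottling = 59.
This yields shadow prices y_hops = 7, y_bottling = 4.
Δz = y_hops·Δb = 7 × (-1) = -7, so new z* = 2034 − 7 = 2027.

2027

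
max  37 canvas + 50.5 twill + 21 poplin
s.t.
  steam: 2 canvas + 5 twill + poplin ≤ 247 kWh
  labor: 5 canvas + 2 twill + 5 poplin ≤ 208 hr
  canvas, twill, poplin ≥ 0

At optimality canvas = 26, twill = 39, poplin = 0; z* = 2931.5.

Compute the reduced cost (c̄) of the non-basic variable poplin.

Both steam and labor are binding at x*.
From A_Bᵀ y = c: 2·y_steam + 5·y_labor = 37; 5·y_steam + 2·y_labor = 50.5.
Solving: y_steam = 8.5, y_labor = 4.
Reduced cost of poplin: c₃ − yᵀa₃ = 21 − (8.5·1 + 4·5) = 21 − 28.5 = -7.5.

-7.5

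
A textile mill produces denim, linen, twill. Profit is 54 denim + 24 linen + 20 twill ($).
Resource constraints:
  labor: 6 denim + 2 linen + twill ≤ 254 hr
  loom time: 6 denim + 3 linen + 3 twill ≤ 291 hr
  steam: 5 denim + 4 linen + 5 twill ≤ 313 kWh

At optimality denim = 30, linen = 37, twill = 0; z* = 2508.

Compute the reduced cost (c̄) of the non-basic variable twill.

-1

Check each constraint at x*: labor 254/254 (tight); loom time 291/291 (tight); steam 298/313 (slack 15).
Since steam is not tight, its dual is 0.
From A_Bᵀ y = c: 6·y_labor + 6·y_loom time = 54; 2·y_labor + 3·y_loom time = 24.
Solving: y_labor = 3, y_loom time = 6.
Reduced cost of twill: c₃ − yᵀa₃ = 20 − (3·1 + 6·3) = 20 − 21 = -1.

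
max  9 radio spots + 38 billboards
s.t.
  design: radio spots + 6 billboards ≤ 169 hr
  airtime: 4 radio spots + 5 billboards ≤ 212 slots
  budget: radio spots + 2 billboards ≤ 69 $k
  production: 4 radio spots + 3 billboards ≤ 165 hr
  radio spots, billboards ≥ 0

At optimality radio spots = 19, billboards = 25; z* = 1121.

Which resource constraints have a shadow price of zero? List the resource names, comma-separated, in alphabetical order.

design: 169/169 (binding)
airtime: 201/212 (slack 11)
budget: 69/69 (binding)
production: 151/165 (slack 14)
By complementary slackness, a constraint with positive slack has shadow price 0 → airtime, production.

airtime, production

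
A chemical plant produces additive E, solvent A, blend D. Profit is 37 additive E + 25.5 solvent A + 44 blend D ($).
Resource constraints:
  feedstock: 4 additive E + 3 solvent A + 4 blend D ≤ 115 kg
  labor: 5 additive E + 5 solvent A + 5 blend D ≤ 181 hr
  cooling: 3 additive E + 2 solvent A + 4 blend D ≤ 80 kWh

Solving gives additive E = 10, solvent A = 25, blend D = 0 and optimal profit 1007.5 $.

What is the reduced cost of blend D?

Binding: feedstock and cooling. Non-binding: labor (6 unused).
By complementary slackness, y = 0 for the non-binding constraint.
The binding rows give the dual system: 4·y_feedstock + 3·y_cooling = 37 and 3·y_feedstock + 2·y_cooling = 25.5.
This yields shadow prices y_feedstock = 2.5, y_cooling = 9.
Reduced cost of blend D: c₃ − yᵀa₃ = 44 − (2.5·4 + 9·4) = 44 − 46 = -2.

-2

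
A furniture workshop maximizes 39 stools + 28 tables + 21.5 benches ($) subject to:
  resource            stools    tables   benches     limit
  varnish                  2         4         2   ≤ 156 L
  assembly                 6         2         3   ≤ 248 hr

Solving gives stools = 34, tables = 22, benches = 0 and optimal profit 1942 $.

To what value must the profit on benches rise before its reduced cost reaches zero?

24

Both varnish and assembly are binding at x*.
From A_Bᵀ y = c: 2·y_varnish + 6·y_assembly = 39; 4·y_varnish + 2·y_assembly = 28.
Solving: y_varnish = 4.5, y_assembly = 5.
benches enters the basis when its profit ≥ yᵀa₃ = 4.5·2 + 5·3 = 24.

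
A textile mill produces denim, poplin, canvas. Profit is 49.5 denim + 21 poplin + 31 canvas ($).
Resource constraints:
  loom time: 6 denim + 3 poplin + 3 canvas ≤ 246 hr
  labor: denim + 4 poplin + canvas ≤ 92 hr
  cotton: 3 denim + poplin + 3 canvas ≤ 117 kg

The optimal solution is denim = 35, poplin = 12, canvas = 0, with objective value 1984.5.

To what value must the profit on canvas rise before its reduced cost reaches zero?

Check each constraint at x*: loom time 246/246 (tight); labor 83/92 (slack 9); cotton 117/117 (tight).
Since labor is not tight, its dual is 0.
The binding rows give the dual system: 6·y_loom time + 3·y_cotton = 49.5 and 3·y_loom time + 1·y_cotton = 21.
→ y_loom time = 4.5 and y_cotton = 7.5.
canvas enters the basis when its profit ≥ yᵀa₃ = 4.5·3 + 7.5·3 = 36.

36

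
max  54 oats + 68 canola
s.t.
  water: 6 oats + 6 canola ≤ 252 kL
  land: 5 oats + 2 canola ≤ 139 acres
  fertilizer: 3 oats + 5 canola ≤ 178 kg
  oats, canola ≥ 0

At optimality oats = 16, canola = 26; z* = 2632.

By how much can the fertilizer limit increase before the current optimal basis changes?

Binding constraints: water, fertilizer. The basis is B = [[6,6],[3,5]] with det 12.
Per unit increase in fertilizer, x* moves by d = (-0.5, 0.5).
The basis stays optimal until oats reaches 0; allowable increase = 32 kg.

32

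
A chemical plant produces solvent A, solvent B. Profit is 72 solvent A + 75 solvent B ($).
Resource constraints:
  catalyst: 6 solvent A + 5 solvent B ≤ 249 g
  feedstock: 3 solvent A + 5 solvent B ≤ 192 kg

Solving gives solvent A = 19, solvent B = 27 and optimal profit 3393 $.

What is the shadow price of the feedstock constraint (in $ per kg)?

At the optimum: catalyst uses 249 of 249 (binding); feedstock uses 192 of 192 (binding).
The binding rows give the dual system: 6·y_catalyst + 3·y_feedstock = 72 and 5·y_catalyst + 5·y_feedstock = 75.
This yields shadow prices y_catalyst = 9, y_feedstock = 6.
Shadow price of feedstock = 6.

6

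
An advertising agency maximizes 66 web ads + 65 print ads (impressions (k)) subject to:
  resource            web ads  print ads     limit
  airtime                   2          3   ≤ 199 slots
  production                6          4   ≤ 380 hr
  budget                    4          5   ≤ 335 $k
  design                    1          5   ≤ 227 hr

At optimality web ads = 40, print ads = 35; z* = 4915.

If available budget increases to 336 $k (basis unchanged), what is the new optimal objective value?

Check each constraint at x*: airtime 185/199 (slack 14); production 380/380 (tight); budget 335/335 (tight); design 215/227 (slack 12).
Since airtime, design are not tight, their duals are 0.
The binding rows give the dual system: 6·y_production + 4·y_budget = 66 and 4·y_production + 5·y_budget = 65.
→ y_production = 5 and y_budget = 9.
Δz = y_budget·Δb = 9 × (1) = 9, so new z* = 4915 + 9 = 4924.

4924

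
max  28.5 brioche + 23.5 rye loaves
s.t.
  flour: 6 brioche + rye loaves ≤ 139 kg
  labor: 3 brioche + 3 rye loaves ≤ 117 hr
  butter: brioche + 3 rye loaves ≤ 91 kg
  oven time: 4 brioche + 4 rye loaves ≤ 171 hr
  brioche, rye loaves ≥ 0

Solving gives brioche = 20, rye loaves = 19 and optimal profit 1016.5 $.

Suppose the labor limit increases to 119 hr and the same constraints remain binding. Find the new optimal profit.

1031.5

At the optimum: flour uses 139 of 139 (binding); labor uses 117 of 117 (binding); butter uses 77 of 91 (slack = 14); oven time uses 156 of 171 (slack = 15).
Slack constraints have shadow price 0 (complementary slackness).
The binding rows give the dual system: 6·y_flour + 3·y_labor = 28.5 and 1·y_flour + 3·y_labor = 23.5.
→ y_flour = 1 and y_labor = 7.5.
Δz = y_labor·Δb = 7.5 × (2) = 15, so new z* = 1016.5 + 15 = 1031.5.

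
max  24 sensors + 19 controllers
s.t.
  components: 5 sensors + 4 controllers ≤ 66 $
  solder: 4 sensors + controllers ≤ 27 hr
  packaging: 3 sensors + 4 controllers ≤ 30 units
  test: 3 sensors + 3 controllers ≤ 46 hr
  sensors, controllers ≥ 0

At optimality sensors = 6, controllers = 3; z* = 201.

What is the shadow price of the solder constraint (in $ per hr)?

3

Check each constraint at x*: components 42/66 (slack 24); solder 27/27 (tight); packaging 30/30 (tight); test 27/46 (slack 19).
Slack constraints have shadow price 0 (complementary slackness).
The binding rows give the dual system: 4·y_solder + 3·y_packaging = 24 and 1·y_solder + 4·y_packaging = 19.
→ y_solder = 3 and y_packaging = 4.
Shadow price of solder = 3.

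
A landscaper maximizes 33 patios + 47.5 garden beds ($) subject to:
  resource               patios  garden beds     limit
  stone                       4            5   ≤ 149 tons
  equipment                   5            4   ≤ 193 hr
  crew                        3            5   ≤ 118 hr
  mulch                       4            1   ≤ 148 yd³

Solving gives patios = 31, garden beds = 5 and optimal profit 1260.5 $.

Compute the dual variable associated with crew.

5

At the optimum: stone uses 149 of 149 (binding); equipment uses 175 of 193 (slack = 18); crew uses 118 of 118 (binding); mulch uses 129 of 148 (slack = 19).
Slack constraints have shadow price 0 (complementary slackness).
The binding rows give the dual system: 4·y_stone + 3·y_crew = 33 and 5·y_stone + 5·y_crew = 47.5.
Solving: y_stone = 4.5, y_crew = 5.
Shadow price of crew = 5.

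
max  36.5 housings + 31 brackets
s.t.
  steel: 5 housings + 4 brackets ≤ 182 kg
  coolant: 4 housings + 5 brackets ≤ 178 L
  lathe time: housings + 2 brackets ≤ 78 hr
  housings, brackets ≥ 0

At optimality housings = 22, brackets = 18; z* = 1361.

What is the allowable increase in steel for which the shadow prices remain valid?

40.5

Binding constraints: steel, coolant. The basis is B = [[5,4],[4,5]] with det 9.
Per unit increase in steel, x* moves by d = (0.5556, -0.4444).
The basis stays optimal until brackets reaches 0; allowable increase = 40.5 kg.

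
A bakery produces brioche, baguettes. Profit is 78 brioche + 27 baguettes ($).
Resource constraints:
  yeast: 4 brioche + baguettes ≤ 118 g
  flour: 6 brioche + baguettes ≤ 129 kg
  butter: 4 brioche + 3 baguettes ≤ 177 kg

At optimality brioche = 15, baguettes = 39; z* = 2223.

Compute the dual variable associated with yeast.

Check each constraint at x*: yeast 99/118 (slack 19); flour 129/129 (tight); butter 177/177 (tight).
Slack constraints have shadow price 0 (complementary slackness).
The binding rows give the dual system: 6·y_flour + 4·y_butter = 78 and 1·y_flour + 3·y_butter = 27.
This yields shadow prices y_flour = 9, y_butter = 6.
Shadow price of yeast = 0.

0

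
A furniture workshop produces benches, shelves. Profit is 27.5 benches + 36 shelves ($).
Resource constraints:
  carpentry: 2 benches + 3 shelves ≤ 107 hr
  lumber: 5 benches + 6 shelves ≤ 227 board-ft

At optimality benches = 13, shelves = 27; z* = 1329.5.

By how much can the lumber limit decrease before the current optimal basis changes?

Binding constraints: carpentry, lumber. The basis is B = [[2,3],[5,6]] with det -3.
Per unit decrease in lumber, x* moves by d = (-1, 0.6667).
The basis stays optimal until benches reaches 0; allowable decrease = 13 board-ft.

13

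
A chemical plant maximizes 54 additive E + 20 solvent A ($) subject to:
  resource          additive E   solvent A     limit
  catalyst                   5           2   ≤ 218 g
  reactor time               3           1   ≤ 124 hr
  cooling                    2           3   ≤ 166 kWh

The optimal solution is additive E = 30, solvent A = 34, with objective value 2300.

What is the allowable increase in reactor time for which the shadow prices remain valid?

Binding constraints: catalyst, reactor time. The basis is B = [[5,2],[3,1]] with det -1.
Per unit increase in reactor time, x* moves by d = (2, -5).
The basis stays optimal until solvent A reaches 0; allowable increase = 6.8 hr.

6.8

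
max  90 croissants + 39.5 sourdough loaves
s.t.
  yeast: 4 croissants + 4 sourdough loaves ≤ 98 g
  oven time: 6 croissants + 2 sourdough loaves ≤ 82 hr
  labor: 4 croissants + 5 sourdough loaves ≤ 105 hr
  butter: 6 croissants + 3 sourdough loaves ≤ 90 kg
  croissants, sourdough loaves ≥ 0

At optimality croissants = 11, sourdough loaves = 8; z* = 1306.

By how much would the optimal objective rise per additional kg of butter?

9.5

Check each constraint at x*: yeast 76/98 (slack 22); oven time 82/82 (tight); labor 84/105 (slack 21); butter 90/90 (tight).
Since yeast, labor are not tight, their duals are 0.
The binding rows give the dual system: 6·y_oven time + 6·y_butter = 90 and 2·y_oven time + 3·y_butter = 39.5.
This yields shadow prices y_oven time = 5.5, y_butter = 9.5.
Shadow price of butter = 9.5.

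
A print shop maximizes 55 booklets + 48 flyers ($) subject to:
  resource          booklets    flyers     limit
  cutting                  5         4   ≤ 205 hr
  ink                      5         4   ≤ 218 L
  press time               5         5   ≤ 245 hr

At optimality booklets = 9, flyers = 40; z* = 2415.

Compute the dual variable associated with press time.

Check each constraint at x*: cutting 205/205 (tight); ink 205/218 (slack 13); press time 245/245 (tight).
Slack constraints have shadow price 0 (complementary slackness).
The binding rows give the dual system: 5·y_cutting + 5·y_press time = 55 and 4·y_cutting + 5·y_press time = 48.
Solving: y_cutting = 7, y_press time = 4.
Shadow price of press time = 4.

4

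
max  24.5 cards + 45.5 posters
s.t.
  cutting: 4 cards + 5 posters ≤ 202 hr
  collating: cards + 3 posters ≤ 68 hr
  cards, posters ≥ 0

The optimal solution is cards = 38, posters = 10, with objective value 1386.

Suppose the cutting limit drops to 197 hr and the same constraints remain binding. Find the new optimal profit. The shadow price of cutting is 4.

1366

Δb = -5, so new z* = 1386 + (4)·(-5) = 1386 − 20 = 1366.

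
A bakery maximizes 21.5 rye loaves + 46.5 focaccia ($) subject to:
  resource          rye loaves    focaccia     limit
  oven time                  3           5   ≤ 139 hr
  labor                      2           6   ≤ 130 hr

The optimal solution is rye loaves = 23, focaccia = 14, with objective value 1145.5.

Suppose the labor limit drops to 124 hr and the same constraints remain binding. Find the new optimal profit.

1121.5

Check each constraint at x*: oven time 139/139 (tight); labor 130/130 (tight).
The binding rows give the dual system: 3·y_oven time + 2·y_labor = 21.5 and 5·y_oven time + 6·y_labor = 46.5.
Solving: y_oven time = 4.5, y_labor = 4.
Δz = y_labor·Δb = 4 × (-6) = -24, so new z* = 1145.5 − 24 = 1121.5.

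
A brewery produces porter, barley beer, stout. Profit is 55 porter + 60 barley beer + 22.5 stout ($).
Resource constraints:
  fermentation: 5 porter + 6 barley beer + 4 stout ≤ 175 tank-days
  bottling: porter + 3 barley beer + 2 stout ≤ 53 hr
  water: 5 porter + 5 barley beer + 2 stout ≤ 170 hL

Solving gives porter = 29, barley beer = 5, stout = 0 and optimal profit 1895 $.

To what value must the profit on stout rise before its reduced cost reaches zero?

Check each constraint at x*: fermentation 175/175 (tight); bottling 44/53 (slack 9); water 170/170 (tight).
Slack constraints have shadow price 0 (complementary slackness).
Dual feasibility on the basic columns requires 5·y_fermentation + 5·y_water = 55, 6·y_fermentation + 5·y_water = 60.
→ y_fermentation = 5 and y_water = 6.
stout enters the basis when its profit ≥ yᵀa₃ = 5·4 + 6·2 = 32.

32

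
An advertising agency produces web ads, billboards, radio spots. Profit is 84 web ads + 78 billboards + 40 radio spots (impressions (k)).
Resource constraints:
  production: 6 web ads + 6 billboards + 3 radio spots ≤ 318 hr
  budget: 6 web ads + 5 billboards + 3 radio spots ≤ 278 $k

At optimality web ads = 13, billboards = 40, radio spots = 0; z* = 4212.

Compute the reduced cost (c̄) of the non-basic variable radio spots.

-2

Both production and budget are binding at x*.
Dual feasibility on the basic columns requires 6·y_production + 6·y_budget = 84, 6·y_production + 5·y_budget = 78.
Solving: y_production = 8, y_budget = 6.
Reduced cost of radio spots: c₃ − yᵀa₃ = 40 − (8·3 + 6·3) = 40 − 42 = -2.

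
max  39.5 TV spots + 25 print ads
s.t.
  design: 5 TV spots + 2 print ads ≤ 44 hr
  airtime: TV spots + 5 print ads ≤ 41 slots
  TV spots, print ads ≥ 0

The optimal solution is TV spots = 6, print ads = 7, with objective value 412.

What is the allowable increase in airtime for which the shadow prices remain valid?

Binding constraints: design, airtime. The basis is B = [[5,2],[1,5]] with det 23.
Per unit increase in airtime, x* moves by d = (-0.087, 0.2174).
The basis stays optimal until TV spots reaches 0; allowable increase = 69 slots.

69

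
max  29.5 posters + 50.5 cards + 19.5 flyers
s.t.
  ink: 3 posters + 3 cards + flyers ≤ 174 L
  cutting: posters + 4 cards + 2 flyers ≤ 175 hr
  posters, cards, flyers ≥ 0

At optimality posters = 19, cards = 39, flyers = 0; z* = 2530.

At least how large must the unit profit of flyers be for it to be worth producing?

Both ink and cutting are binding at x*.
The binding rows give the dual system: 3·y_ink + 1·y_cutting = 29.5 and 3·y_ink + 4·y_cutting = 50.5.
Solving: y_ink = 7.5, y_cutting = 7.
flyers enters the basis when its profit ≥ yᵀa₃ = 7.5·1 + 7·2 = 21.5.

21.5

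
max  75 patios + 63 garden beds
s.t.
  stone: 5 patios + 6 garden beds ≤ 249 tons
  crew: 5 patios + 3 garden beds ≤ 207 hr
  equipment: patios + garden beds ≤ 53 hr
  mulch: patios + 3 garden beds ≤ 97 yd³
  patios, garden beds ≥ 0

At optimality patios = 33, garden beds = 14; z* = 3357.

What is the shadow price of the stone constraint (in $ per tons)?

6

Binding: stone and crew. Non-binding: equipment (6 unused), mulch (22 unused).
By complementary slackness, y = 0 for the non-binding constraints.
The binding rows give the dual system: 5·y_stone + 5·y_crew = 75 and 6·y_stone + 3·y_crew = 63.
This yields shadow prices y_stone = 6, y_crew = 9.
Shadow price of stone = 6.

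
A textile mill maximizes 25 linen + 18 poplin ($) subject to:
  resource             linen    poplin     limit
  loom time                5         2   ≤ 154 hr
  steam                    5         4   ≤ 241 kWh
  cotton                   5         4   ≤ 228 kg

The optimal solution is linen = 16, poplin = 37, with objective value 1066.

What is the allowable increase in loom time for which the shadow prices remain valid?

Binding constraints: loom time, cotton. The basis is B = [[5,2],[5,4]] with det 10.
Per unit increase in loom time, x* moves by d = (0.4, -0.5).
The basis stays optimal until poplin reaches 0; allowable increase = 74 hr.

74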